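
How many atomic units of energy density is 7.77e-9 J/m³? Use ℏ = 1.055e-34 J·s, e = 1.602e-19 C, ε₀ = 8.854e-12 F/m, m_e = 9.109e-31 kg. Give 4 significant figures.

2.653e-22

atomic unit of energy density: u_au = E_h/a₀³ = m_e⁴e¹⁰/((4πε₀)⁵ℏ⁸) = 2.929e13 J/m³.
7.77e-9 / 2.929e13 = 2.653e-22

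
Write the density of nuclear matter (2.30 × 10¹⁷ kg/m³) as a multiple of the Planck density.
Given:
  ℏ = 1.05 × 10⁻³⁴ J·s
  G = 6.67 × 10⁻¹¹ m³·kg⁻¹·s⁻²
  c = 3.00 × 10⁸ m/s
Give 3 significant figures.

4.42 × 10⁻⁸⁰

Planck density: ρ_P = c⁵/(ℏG²) = 5.20 × 10⁹⁶ kg/m³.
2.30 × 10¹⁷ / 5.20 × 10⁹⁶ = 4.42 × 10⁻⁸⁰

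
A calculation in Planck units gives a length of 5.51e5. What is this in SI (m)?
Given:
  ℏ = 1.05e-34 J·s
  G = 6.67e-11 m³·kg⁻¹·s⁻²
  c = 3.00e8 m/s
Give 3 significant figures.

One Planck length: ℓ_P = √(ℏG/c³) = 1.61e-35 m.
5.51e5 × 1.61e-35 m = 8.87e-30 m

8.87e-30 m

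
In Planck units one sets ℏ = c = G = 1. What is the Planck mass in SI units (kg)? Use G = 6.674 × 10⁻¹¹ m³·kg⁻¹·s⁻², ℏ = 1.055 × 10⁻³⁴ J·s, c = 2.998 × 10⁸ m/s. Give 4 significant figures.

m_P = √(ℏc/G)
  = √(4.739 × 10⁻¹⁶)
  = 2.177 × 10⁻⁸ kg

2.177 × 10⁻⁸ kg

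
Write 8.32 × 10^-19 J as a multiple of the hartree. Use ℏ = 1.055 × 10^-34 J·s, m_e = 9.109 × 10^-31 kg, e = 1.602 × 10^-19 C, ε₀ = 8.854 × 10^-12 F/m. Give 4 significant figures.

0.1911

hartree: E_h = m_e e⁴/(4πε₀ℏ)² = 4.354 × 10^-18 J.
8.32 × 10^-19 / 4.354 × 10^-18 = 0.1911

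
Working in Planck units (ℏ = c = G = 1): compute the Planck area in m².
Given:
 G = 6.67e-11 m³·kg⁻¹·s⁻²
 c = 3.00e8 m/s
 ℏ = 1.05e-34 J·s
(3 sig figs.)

2.59e-70 m²

The unique combination of the constants set to 1 with dimensions of area is A_P = ℏG/c³.
  = 7.00e-45 / 2.70e25
  = 2.59e-70 m²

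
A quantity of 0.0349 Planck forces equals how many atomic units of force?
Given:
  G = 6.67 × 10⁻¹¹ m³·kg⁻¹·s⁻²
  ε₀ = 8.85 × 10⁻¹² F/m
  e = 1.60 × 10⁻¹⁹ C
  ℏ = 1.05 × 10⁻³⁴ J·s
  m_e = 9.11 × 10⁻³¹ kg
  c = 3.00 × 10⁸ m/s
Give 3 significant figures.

5.09 × 10⁴⁹

Planck force: F_P = c⁴/G = 1.21 × 10⁴⁴ N
atomic unit of force: F_au = E_h/a₀ = m_e²e⁶/((4πε₀)³ℏ⁴) = 8.33 × 10⁻⁸ N
0.0349 × 1.21 × 10⁴⁴ / 8.33 × 10⁻⁸ = 5.09 × 10⁴⁹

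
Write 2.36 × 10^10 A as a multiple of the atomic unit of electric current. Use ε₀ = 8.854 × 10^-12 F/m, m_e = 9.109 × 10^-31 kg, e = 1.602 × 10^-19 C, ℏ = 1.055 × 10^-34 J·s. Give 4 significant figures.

3.569 × 10^12

atomic unit of electric current: I_au = e E_h/ℏ = m_e e⁵/((4πε₀)²ℏ³) = 6.612 × 10^-3 A.
2.36 × 10^10 / 6.612 × 10^-3 = 3.569 × 10^12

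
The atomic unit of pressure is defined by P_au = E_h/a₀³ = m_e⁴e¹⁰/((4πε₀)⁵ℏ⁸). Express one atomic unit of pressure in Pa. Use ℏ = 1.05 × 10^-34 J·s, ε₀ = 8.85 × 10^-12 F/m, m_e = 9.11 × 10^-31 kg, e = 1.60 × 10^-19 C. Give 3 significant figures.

P_au = E_h/a₀³ = m_e⁴e¹⁰/((4πε₀)⁵ℏ⁸)
E_h = 4.38 × 10^-18 J
a₀ = 5.26 × 10^-11 m
E_h/a₀³ = 3.01 × 10^13 Pa

3.01 × 10^13 Pa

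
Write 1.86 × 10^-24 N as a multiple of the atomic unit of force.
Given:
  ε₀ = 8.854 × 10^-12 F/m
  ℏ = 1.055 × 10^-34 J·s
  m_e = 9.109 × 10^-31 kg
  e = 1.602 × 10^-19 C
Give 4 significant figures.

2.263 × 10^-17

atomic unit of force: F_au = E_h/a₀ = m_e²e⁶/((4πε₀)³ℏ⁴) = 8.220 × 10^-8 N.
1.86 × 10^-24 / 8.220 × 10^-8 = 2.263 × 10^-17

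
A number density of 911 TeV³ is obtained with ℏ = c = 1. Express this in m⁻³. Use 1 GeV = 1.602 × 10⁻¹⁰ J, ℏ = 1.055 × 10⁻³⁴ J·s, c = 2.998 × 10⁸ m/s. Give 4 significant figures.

1.184 × 10⁵⁹ m⁻³

Number density is [L]⁻³ = [E]³/(ℏc)³.
1 GeV³ → 1/(ℏc)³ × (1 GeV in J)³ = 1.299 × 10⁴⁷ m⁻³.
Convert the energy scale: 911 TeV³ = 9.11 × 10¹¹ GeV³.
Result: 9.11 × 10¹¹ × 1.299 × 10⁴⁷ = 1.184 × 10⁵⁹ m⁻³.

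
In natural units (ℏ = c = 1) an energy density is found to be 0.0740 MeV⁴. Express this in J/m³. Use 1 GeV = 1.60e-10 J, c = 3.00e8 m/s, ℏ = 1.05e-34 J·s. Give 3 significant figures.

[E]/[L]³ = [E]⁴/(ℏc)³; restore (ℏc)⁻³.
1 GeV⁴ → 1/(ℏc)³ × (1 GeV in J)⁴ = 2.10e37 J/m³.
Convert the energy scale: 0.0740 MeV⁴ = 7.40e-14 GeV⁴.
Result: 7.40e-14 × 2.10e37 = 1.55e24 J/m³.

1.55e24 J/m³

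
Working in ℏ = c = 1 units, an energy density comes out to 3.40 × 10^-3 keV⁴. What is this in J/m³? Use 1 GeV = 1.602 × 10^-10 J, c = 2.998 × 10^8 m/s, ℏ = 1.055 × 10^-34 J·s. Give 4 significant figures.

[E]/[L]³ = [E]⁴/(ℏc)³; restore (ℏc)⁻³.
1 GeV⁴ → 1/(ℏc)³ × (1 GeV in J)⁴ = 2.082 × 10^37 J/m³.
Convert the energy scale: 3.40 × 10^-3 keV⁴ = 3.40 × 10^-27 GeV⁴.
Result: 3.40 × 10^-27 × 2.082 × 10^37 = 7.077 × 10^10 J/m³.

7.077 × 10^10 J/m³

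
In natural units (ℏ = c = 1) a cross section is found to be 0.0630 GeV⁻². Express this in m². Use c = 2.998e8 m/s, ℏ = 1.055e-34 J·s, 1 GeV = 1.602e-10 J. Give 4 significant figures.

2.456e-33 m²

Area is [L]² = [E]⁻²·(ℏc)²; restore (ℏc)².
1 GeV⁻² → (ℏc)² × (1 GeV in J)⁻² = 3.898e-32 m².
Result: 0.0630 × 3.898e-32 = 2.456e-33 m².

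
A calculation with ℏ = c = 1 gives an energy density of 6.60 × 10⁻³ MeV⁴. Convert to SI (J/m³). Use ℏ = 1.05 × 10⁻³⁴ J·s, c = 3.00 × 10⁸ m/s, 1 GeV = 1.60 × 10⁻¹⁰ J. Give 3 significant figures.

[E]/[L]³ = [E]⁴/(ℏc)³; restore (ℏc)⁻³.
1 GeV⁴ → 1/(ℏc)³ × (1 GeV in J)⁴ = 2.10 × 10³⁷ J/m³.
Convert the energy scale: 6.60 × 10⁻³ MeV⁴ = 6.60 × 10⁻¹⁵ GeV⁴.
Result: 6.60 × 10⁻¹⁵ × 2.10 × 10³⁷ = 1.38 × 10²³ J/m³.

1.38 × 10²³ J/m³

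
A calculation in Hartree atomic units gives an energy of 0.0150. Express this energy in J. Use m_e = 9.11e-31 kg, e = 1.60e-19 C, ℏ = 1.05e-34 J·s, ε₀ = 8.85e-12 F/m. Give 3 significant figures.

One hartree: E_h = m_e e⁴/(4πε₀ℏ)² = 4.38e-18 J.
0.0150 × 4.38e-18 J = 6.57e-20 J

6.57e-20 J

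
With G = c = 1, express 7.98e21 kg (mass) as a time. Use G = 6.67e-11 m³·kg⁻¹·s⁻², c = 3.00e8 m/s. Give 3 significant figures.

Mass → time via G/c³.
7.98e21 kg × (G/c³) = 1.97e-14 s

1.97e-14 s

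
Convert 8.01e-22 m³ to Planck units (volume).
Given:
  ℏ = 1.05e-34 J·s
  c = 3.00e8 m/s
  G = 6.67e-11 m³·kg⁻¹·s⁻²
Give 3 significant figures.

1.92e83

Planck volume: V_P = (ℏG/c³)^(3/2) = 4.18e-105 m³.
8.01e-22 / 4.18e-105 = 1.92e83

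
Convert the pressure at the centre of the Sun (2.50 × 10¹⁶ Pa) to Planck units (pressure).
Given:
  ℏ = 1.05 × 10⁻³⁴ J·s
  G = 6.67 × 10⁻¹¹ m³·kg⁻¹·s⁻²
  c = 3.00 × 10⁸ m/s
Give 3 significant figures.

5.34 × 10⁻⁹⁸

Planck pressure: p_P = c⁷/(ℏG²) = 4.68 × 10¹¹³ Pa.
2.50 × 10¹⁶ / 4.68 × 10¹¹³ = 5.34 × 10⁻⁹⁸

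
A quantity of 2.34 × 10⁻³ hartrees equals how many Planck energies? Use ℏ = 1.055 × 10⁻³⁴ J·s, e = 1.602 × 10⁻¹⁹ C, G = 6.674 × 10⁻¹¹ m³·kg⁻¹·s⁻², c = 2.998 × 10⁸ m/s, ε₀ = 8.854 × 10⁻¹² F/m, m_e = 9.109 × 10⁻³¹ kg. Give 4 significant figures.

hartree: E_h = m_e e⁴/(4πε₀ℏ)² = 4.354 × 10⁻¹⁸ J
Planck energy: E_P = √(ℏc⁵/G) = 1.957 × 10⁹ J
2.34 × 10⁻³ × 4.354 × 10⁻¹⁸ / 1.957 × 10⁹ = 5.207 × 10⁻³⁰

5.207 × 10⁻³⁰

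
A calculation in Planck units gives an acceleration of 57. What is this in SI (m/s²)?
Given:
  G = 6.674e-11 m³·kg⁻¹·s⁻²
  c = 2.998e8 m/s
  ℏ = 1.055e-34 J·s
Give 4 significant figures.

One Planck acceleration: a_P = √(c⁷/(ℏG)) = 5.560e51 m/s².
57 × 5.560e51 m/s² = 3.169e53 m/s²

3.169e53 m/s²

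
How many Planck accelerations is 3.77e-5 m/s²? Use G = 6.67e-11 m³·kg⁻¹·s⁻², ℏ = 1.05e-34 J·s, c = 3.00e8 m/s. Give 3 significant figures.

6.75e-57

Planck acceleration: a_P = √(c⁷/(ℏG)) = 5.59e51 m/s².
3.77e-5 / 5.59e51 = 6.75e-57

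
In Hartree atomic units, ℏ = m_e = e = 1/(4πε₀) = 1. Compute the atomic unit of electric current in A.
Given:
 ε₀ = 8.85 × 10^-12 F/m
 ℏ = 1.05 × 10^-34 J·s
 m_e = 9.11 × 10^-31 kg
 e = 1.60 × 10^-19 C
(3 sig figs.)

Dimensional analysis gives I_au = e E_h/ℏ = m_e e⁵/((4πε₀)²ℏ³).
E_h = 4.38 × 10^-18 J
e·E_h/ℏ = 6.67 × 10^-3 A

6.67 × 10^-3 A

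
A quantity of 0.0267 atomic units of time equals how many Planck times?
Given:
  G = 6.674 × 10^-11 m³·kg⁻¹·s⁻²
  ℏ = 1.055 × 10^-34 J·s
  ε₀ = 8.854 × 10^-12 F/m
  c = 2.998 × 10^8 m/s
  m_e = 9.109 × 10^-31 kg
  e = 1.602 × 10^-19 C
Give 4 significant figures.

atomic unit of time: τ_au = (4πε₀)²ℏ³/(m_e e⁴) = 2.423 × 10^-17 s
Planck time: t_P = √(ℏG/c⁵) = 5.392 × 10^-44 s
0.0267 × 2.423 × 10^-17 / 5.392 × 10^-44 = 1.200 × 10^25

1.200 × 10^25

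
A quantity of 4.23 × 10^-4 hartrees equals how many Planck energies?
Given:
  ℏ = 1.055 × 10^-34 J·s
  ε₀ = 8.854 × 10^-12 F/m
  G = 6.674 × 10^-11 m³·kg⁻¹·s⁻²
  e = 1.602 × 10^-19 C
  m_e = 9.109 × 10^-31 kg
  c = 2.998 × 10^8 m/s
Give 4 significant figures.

9.413 × 10^-31

hartree: E_h = m_e e⁴/(4πε₀ℏ)² = 4.354 × 10^-18 J
Planck energy: E_P = √(ℏc⁵/G) = 1.957 × 10^9 J
4.23 × 10^-4 × 4.354 × 10^-18 / 1.957 × 10^9 = 9.413 × 10^-31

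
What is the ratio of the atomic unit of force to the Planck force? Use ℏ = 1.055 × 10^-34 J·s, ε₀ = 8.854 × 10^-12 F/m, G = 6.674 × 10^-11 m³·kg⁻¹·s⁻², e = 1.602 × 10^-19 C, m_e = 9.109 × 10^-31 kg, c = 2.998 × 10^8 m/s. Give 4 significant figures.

6.791 × 10^-52

atomic unit of force: F_au = E_h/a₀ = m_e²e⁶/((4πε₀)³ℏ⁴) = 8.220 × 10^-8 N
Planck force: F_P = c⁴/G = 1.210 × 10^44 N
ratio = 8.220 × 10^-8 / 1.210 × 10^44 = 6.791 × 10^-52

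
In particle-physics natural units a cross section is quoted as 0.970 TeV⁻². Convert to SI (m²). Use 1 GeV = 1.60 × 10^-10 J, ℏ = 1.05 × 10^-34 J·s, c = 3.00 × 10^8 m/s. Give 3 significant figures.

Area is [L]² = [E]⁻²·(ℏc)²; restore (ℏc)².
1 GeV⁻² → (ℏc)² × (1 GeV in J)⁻² = 3.88 × 10^-32 m².
Convert the energy scale: 0.970 TeV⁻² = 9.70 × 10^-7 GeV⁻².
Result: 9.70 × 10^-7 × 3.88 × 10^-32 = 3.76 × 10^-38 m².

3.76 × 10^-38 m²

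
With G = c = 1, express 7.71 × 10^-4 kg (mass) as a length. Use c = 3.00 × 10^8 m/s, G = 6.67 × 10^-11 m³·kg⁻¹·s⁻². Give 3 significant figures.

5.71 × 10^-31 m

In G = c = 1 units mass has dimensions of length; the conversion factor is G/c².
7.71 × 10^-4 kg × (G/c²) = 5.71 × 10^-31 m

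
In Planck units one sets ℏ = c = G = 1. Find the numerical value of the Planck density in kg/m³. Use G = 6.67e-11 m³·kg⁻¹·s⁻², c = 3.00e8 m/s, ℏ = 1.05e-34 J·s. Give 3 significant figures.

5.20e96 kg/m³

ρ_P = c⁵/(ℏG²)
  = 2.43e42 / 4.67e-55
  = 5.20e96 kg/m³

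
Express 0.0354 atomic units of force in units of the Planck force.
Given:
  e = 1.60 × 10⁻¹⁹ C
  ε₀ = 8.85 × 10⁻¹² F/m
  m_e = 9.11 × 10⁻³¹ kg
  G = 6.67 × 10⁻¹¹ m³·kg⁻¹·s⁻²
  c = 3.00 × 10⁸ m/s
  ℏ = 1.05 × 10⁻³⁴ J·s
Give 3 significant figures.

atomic unit of force: F_au = E_h/a₀ = m_e²e⁶/((4πε₀)³ℏ⁴) = 8.33 × 10⁻⁸ N
Planck force: F_P = c⁴/G = 1.21 × 10⁴⁴ N
0.0354 × 8.33 × 10⁻⁸ / 1.21 × 10⁴⁴ = 2.43 × 10⁻⁵³

2.43 × 10⁻⁵³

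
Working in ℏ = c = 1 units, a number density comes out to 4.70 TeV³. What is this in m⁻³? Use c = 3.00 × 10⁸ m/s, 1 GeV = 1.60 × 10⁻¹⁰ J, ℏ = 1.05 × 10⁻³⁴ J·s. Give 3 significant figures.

Number density is [L]⁻³ = [E]³/(ℏc)³.
1 GeV³ → 1/(ℏc)³ × (1 GeV in J)³ = 1.31 × 10⁴⁷ m⁻³.
Convert the energy scale: 4.70 TeV³ = 4.70 × 10⁹ GeV³.
Result: 4.70 × 10⁹ × 1.31 × 10⁴⁷ = 6.16 × 10⁵⁶ m⁻³.

6.16 × 10⁵⁶ m⁻³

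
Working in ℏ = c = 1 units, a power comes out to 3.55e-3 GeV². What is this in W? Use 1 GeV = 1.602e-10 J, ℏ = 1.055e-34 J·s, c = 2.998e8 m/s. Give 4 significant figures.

Power is [E]/[T] = [E]²/ℏ.
1 GeV² → 1/ℏ × (1 GeV in J)² = 2.433e14 W.
Result: 3.55e-3 × 2.433e14 = 8.636e11 W.

8.636e11 W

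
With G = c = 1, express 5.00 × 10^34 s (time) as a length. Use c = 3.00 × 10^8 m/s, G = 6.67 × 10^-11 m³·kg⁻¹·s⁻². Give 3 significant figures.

1.50 × 10^43 m

Time → length via c.
5.00 × 10^34 s × (c) = 1.50 × 10^43 m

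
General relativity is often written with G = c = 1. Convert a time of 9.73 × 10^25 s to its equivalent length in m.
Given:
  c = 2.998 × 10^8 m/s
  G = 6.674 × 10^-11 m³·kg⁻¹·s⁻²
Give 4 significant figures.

Time → length via c.
9.73 × 10^25 s × (c) = 2.917 × 10^34 m

2.917 × 10^34 m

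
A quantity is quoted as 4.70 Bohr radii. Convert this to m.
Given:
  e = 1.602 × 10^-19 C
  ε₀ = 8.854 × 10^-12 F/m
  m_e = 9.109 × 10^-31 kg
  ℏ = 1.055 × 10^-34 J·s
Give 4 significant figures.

One Bohr radius: a₀ = 4πε₀ℏ²/(m_e e²) = 5.297 × 10^-11 m.
4.70 × 5.297 × 10^-11 m = 2.490 × 10^-10 m

2.490 × 10^-10 m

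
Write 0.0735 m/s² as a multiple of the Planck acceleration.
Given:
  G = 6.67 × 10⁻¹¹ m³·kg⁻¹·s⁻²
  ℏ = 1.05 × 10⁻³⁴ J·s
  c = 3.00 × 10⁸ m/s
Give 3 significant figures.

Planck acceleration: a_P = √(c⁷/(ℏG)) = 5.59 × 10⁵¹ m/s².
0.0735 / 5.59 × 10⁵¹ = 1.32 × 10⁻⁵³

1.32 × 10⁻⁵³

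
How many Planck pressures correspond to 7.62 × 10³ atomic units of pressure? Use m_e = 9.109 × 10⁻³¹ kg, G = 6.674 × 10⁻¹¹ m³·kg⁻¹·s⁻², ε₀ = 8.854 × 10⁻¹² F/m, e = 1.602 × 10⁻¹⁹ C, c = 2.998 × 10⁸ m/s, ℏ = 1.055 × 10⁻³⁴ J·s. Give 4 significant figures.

4.818 × 10⁻⁹⁷

atomic unit of pressure: P_au = E_h/a₀³ = m_e⁴e¹⁰/((4πε₀)⁵ℏ⁸) = 2.929 × 10¹³ Pa
Planck pressure: p_P = c⁷/(ℏG²) = 4.632 × 10¹¹³ Pa
7.62 × 10³ × 2.929 × 10¹³ / 4.632 × 10¹¹³ = 4.818 × 10⁻⁹⁷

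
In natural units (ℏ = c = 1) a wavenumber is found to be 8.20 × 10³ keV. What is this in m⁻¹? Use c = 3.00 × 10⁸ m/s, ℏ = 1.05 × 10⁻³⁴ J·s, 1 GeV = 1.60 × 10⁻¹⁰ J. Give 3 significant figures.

Inverse length is [E]/(ℏc).
1 GeV → 1/(ℏc) × (1 GeV in J) = 5.08 × 10¹⁵ m⁻¹.
Convert the energy scale: 8.20 × 10³ keV = 8.20 × 10⁻³ GeV.
Result: 8.20 × 10⁻³ × 5.08 × 10¹⁵ = 4.17 × 10¹³ m⁻¹.

4.17 × 10¹³ m⁻¹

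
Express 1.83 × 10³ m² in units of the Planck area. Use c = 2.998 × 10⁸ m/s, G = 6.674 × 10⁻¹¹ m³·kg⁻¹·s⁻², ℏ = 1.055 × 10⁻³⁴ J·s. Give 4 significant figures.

Planck area: A_P = ℏG/c³ = 2.613 × 10⁻⁷⁰ m².
1.83 × 10³ / 2.613 × 10⁻⁷⁰ = 7.003 × 10⁷²

7.003 × 10⁷²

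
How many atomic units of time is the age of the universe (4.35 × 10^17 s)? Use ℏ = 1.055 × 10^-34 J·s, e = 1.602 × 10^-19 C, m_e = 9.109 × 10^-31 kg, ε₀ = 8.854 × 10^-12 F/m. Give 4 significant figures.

1.795 × 10^34

atomic unit of time: τ_au = (4πε₀)²ℏ³/(m_e e⁴) = 2.423 × 10^-17 s.
4.35 × 10^17 / 2.423 × 10^-17 = 1.795 × 10^34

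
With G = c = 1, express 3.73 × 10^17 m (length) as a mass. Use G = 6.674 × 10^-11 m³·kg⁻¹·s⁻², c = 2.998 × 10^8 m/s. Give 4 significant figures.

5.023 × 10^44 kg

Length → mass via c²/G.
3.73 × 10^17 m × (c²/G) = 5.023 × 10^44 kg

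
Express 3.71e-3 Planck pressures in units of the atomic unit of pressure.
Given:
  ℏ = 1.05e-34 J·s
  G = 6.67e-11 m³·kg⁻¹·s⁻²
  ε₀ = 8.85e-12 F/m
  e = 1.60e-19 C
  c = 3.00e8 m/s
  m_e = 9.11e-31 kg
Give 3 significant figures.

5.76e97

Planck pressure: p_P = c⁷/(ℏG²) = 4.68e113 Pa
atomic unit of pressure: P_au = E_h/a₀³ = m_e⁴e¹⁰/((4πε₀)⁵ℏ⁸) = 3.01e13 Pa
3.71e-3 × 4.68e113 / 3.01e13 = 5.76e97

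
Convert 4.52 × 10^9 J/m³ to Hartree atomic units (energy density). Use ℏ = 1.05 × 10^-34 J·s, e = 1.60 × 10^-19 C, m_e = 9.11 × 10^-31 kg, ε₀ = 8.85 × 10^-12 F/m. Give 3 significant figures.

1.50 × 10^-4

atomic unit of energy density: u_au = E_h/a₀³ = m_e⁴e¹⁰/((4πε₀)⁵ℏ⁸) = 3.01 × 10^13 J/m³.
4.52 × 10^9 / 3.01 × 10^13 = 1.50 × 10^-4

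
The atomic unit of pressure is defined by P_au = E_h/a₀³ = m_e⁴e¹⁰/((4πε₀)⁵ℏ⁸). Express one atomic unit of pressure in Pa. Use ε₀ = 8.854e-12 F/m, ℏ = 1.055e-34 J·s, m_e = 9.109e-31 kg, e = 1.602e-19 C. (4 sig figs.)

P_au = E_h/a₀³ = m_e⁴e¹⁰/((4πε₀)⁵ℏ⁸)
E_h = 4.354e-18 J
a₀ = 5.297e-11 m
E_h/a₀³ = 2.929e13 Pa

2.929e13 Pa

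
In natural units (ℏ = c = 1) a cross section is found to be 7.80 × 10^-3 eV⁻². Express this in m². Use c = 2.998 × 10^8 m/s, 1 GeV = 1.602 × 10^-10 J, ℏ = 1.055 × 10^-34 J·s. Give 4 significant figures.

Area is [L]² = [E]⁻²·(ℏc)²; restore (ℏc)².
1 GeV⁻² → (ℏc)² × (1 GeV in J)⁻² = 3.898 × 10^-32 m².
Convert the energy scale: 7.80 × 10^-3 eV⁻² = 7.80 × 10^15 GeV⁻².
Result: 7.80 × 10^15 × 3.898 × 10^-32 = 3.040 × 10^-16 m².

3.040 × 10^-16 m²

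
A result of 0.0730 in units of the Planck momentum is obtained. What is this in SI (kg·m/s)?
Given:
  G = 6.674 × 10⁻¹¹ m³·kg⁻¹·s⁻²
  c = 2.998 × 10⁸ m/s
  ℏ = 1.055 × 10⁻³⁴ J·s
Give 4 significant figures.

0.4764 kg·m/s

One Planck momentum: p_P = √(ℏc³/G) = 6.527 kg·m/s.
0.0730 × 6.527 kg·m/s = 0.4764 kg·m/s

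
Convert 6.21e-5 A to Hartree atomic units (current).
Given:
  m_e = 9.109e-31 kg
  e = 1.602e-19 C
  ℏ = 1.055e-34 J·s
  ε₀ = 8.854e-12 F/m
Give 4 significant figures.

9.392e-3

atomic unit of electric current: I_au = e E_h/ℏ = m_e e⁵/((4πε₀)²ℏ³) = 6.612e-3 A.
6.21e-5 / 6.612e-3 = 9.392e-3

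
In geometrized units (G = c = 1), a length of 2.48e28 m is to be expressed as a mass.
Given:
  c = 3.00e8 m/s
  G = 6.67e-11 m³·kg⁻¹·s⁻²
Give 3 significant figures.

3.35e55 kg

Length → mass via c²/G.
2.48e28 m × (c²/G) = 3.35e55 kg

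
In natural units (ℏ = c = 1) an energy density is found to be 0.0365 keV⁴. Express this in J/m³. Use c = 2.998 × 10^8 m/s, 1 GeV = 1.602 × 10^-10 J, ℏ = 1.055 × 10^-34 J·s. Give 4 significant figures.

7.598 × 10^11 J/m³

[E]/[L]³ = [E]⁴/(ℏc)³; restore (ℏc)⁻³.
1 GeV⁴ → 1/(ℏc)³ × (1 GeV in J)⁴ = 2.082 × 10^37 J/m³.
Convert the energy scale: 0.0365 keV⁴ = 3.65 × 10^-26 GeV⁴.
Result: 3.65 × 10^-26 × 2.082 × 10^37 = 7.598 × 10^11 J/m³.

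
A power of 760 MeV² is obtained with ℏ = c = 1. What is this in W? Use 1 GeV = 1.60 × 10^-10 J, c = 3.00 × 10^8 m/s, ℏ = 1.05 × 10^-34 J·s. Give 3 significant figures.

Power is [E]/[T] = [E]²/ℏ.
1 GeV² → 1/ℏ × (1 GeV in J)² = 2.44 × 10^14 W.
Convert the energy scale: 760 MeV² = 7.60 × 10^-4 GeV².
Result: 7.60 × 10^-4 × 2.44 × 10^14 = 1.85 × 10^11 W.

1.85 × 10^11 W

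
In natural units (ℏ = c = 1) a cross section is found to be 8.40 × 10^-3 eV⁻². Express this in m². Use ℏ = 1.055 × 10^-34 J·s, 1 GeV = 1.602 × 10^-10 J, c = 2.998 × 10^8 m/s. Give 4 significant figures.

3.274 × 10^-16 m²

Area is [L]² = [E]⁻²·(ℏc)²; restore (ℏc)².
1 GeV⁻² → (ℏc)² × (1 GeV in J)⁻² = 3.898 × 10^-32 m².
Convert the energy scale: 8.40 × 10^-3 eV⁻² = 8.40 × 10^15 GeV⁻².
Result: 8.40 × 10^15 × 3.898 × 10^-32 = 3.274 × 10^-16 m².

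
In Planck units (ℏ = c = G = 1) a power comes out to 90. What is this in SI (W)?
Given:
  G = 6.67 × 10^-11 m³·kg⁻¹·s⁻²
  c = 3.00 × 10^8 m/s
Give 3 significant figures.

One Planck power: P_P = c⁵/G = 3.64 × 10^52 W.
90 × 3.64 × 10^52 W = 3.28 × 10^54 W

3.28 × 10^54 W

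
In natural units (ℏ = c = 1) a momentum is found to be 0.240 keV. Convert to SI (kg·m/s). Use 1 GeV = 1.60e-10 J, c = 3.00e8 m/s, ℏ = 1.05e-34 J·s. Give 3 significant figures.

1.28e-25 kg·m/s

Momentum is [E]/c; divide by c.
1 GeV → 1/c × (1 GeV in J) = 5.33e-19 kg·m/s.
Convert the energy scale: 0.240 keV = 2.40e-7 GeV.
Result: 2.40e-7 × 5.33e-19 = 1.28e-25 kg·m/s.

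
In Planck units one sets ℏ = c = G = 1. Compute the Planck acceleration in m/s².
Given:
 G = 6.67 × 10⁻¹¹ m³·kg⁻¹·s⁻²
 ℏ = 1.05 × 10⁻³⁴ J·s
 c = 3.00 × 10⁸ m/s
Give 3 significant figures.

5.59 × 10⁵¹ m/s²

a_P = √(c⁷/(ℏG))
  = √(3.12 × 10¹⁰³)
  = 5.59 × 10⁵¹ m/s²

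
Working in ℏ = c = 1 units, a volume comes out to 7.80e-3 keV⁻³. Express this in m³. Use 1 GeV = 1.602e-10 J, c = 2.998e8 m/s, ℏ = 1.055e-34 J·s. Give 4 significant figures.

Volume is [L]³ = [E]⁻³·(ℏc)³.
1 GeV⁻³ → (ℏc)³ × (1 GeV in J)⁻³ = 7.696e-48 m³.
Convert the energy scale: 7.80e-3 keV⁻³ = 7.80e15 GeV⁻³.
Result: 7.80e15 × 7.696e-48 = 6.003e-32 m³.

6.003e-32 m³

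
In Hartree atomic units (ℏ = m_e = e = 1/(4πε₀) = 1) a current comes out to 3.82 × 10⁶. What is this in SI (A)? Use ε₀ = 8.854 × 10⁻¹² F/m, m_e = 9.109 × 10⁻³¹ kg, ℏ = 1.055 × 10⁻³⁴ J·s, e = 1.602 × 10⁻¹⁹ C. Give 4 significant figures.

One atomic unit of electric current: I_au = e E_h/ℏ = m_e e⁵/((4πε₀)²ℏ³) = 6.612 × 10⁻³ A.
3.82 × 10⁶ × 6.612 × 10⁻³ A = 2.526 × 10⁴ A

2.526 × 10⁴ A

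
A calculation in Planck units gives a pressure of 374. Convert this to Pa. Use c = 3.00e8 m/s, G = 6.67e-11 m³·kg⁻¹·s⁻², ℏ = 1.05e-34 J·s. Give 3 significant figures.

One Planck pressure: p_P = c⁷/(ℏG²) = 4.68e113 Pa.
374 × 4.68e113 Pa = 1.75e116 Pa

1.75e116 Pa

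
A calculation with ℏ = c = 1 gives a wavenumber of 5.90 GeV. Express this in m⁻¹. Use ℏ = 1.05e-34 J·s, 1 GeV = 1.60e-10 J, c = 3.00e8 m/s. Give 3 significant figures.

3.00e16 m⁻¹

Inverse length is [E]/(ℏc).
1 GeV → 1/(ℏc) × (1 GeV in J) = 5.08e15 m⁻¹.
Result: 5.90 × 5.08e15 = 3.00e16 m⁻¹.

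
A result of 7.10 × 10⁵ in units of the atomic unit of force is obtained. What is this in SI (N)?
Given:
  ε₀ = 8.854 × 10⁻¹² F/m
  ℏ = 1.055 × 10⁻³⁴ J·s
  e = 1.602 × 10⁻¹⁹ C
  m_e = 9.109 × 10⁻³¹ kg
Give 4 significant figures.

One atomic unit of force: F_au = E_h/a₀ = m_e²e⁶/((4πε₀)³ℏ⁴) = 8.220 × 10⁻⁸ N.
7.10 × 10⁵ × 8.220 × 10⁻⁸ N = 0.05836 N

0.05836 N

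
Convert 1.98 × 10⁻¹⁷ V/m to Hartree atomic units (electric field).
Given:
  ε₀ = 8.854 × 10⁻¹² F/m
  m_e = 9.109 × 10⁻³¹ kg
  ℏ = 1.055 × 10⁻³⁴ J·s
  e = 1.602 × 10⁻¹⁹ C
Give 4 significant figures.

atomic unit of electric field: E_au = E_h/(e a₀) = m_e²e⁵/((4πε₀)³ℏ⁴) = 5.131 × 10¹¹ V/m.
1.98 × 10⁻¹⁷ / 5.131 × 10¹¹ = 3.859 × 10⁻²⁹

3.859 × 10⁻²⁹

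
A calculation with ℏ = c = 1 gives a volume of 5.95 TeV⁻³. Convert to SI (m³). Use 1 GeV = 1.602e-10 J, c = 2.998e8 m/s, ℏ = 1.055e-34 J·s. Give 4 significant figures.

4.579e-56 m³

Volume is [L]³ = [E]⁻³·(ℏc)³.
1 GeV⁻³ → (ℏc)³ × (1 GeV in J)⁻³ = 7.696e-48 m³.
Convert the energy scale: 5.95 TeV⁻³ = 5.95e-9 GeV⁻³.
Result: 5.95e-9 × 7.696e-48 = 4.579e-56 m³.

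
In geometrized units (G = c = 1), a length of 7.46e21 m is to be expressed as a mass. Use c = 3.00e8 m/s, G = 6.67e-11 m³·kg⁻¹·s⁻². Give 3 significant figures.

Length → mass via c²/G.
7.46e21 m × (c²/G) = 1.01e49 kg

1.01e49 kg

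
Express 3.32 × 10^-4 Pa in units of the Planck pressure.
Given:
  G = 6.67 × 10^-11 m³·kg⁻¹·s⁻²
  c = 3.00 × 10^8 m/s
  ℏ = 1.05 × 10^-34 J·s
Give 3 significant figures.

7.09 × 10^-118

Planck pressure: p_P = c⁷/(ℏG²) = 4.68 × 10^113 Pa.
3.32 × 10^-4 / 4.68 × 10^113 = 7.09 × 10^-118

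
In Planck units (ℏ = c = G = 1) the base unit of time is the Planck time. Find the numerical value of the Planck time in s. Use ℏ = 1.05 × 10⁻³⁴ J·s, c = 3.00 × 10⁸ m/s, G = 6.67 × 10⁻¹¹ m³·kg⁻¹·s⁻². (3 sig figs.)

t_P = √(ℏG/c⁵)
  = √(2.88 × 10⁻⁸⁷)
  = 5.37 × 10⁻⁴⁴ s

5.37 × 10⁻⁴⁴ s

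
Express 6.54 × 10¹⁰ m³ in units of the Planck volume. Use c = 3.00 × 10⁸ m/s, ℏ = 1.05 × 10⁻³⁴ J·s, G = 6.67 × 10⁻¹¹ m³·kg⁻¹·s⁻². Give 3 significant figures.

Planck volume: V_P = (ℏG/c³)^(3/2) = 4.18 × 10⁻¹⁰⁵ m³.
6.54 × 10¹⁰ / 4.18 × 10⁻¹⁰⁵ = 1.57 × 10¹¹⁵

1.57 × 10¹¹⁵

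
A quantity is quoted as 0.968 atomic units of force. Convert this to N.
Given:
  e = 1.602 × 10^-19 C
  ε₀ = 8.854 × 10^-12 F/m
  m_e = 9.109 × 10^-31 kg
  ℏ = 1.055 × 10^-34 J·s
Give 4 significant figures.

One atomic unit of force: F_au = E_h/a₀ = m_e²e⁶/((4πε₀)³ℏ⁴) = 8.220 × 10^-8 N.
0.968 × 8.220 × 10^-8 N = 7.957 × 10^-8 N

7.957 × 10^-8 N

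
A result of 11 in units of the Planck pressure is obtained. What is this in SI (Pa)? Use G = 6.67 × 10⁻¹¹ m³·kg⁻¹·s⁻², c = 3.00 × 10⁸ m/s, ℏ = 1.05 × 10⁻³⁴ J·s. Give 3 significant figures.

One Planck pressure: p_P = c⁷/(ℏG²) = 4.68 × 10¹¹³ Pa.
11 × 4.68 × 10¹¹³ Pa = 5.15 × 10¹¹⁴ Pa

5.15 × 10¹¹⁴ Pa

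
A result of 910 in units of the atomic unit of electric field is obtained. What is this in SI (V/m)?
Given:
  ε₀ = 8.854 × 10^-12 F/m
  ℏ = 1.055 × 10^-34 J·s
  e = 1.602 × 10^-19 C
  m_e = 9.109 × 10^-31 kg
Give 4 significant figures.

One atomic unit of electric field: E_au = E_h/(e a₀) = m_e²e⁵/((4πε₀)³ℏ⁴) = 5.131 × 10^11 V/m.
910 × 5.131 × 10^11 V/m = 4.669 × 10^14 V/m

4.669 × 10^14 V/m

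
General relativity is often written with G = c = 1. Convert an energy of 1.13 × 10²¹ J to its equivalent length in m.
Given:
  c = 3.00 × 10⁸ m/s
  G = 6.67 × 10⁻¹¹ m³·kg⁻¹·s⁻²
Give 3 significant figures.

Energy → length via G/c⁴.
1.13 × 10²¹ J × (G/c⁴) = 9.31 × 10⁻²⁴ m

9.31 × 10⁻²⁴ m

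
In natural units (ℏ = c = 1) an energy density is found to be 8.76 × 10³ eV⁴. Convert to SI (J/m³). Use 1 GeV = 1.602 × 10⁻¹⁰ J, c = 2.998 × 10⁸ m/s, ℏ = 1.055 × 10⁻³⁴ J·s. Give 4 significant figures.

[E]/[L]³ = [E]⁴/(ℏc)³; restore (ℏc)⁻³.
1 GeV⁴ → 1/(ℏc)³ × (1 GeV in J)⁴ = 2.082 × 10³⁷ J/m³.
Convert the energy scale: 8.76 × 10³ eV⁴ = 8.76 × 10⁻³³ GeV⁴.
Result: 8.76 × 10⁻³³ × 2.082 × 10³⁷ = 1.823 × 10⁵ J/m³.

1.823 × 10⁵ J/m³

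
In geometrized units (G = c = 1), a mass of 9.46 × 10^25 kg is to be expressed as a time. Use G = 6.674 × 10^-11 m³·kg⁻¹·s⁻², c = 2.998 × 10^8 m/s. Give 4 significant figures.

2.343 × 10^-10 s

Mass → time via G/c³.
9.46 × 10^25 kg × (G/c³) = 2.343 × 10^-10 s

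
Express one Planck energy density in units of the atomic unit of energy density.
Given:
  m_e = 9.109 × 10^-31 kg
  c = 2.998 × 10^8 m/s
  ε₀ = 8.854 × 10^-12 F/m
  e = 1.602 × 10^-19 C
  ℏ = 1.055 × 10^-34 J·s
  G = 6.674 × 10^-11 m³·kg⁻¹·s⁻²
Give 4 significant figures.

Planck energy density: u_P = c⁷/(ℏG²) = 4.632 × 10^113 J/m³
atomic unit of energy density: u_au = E_h/a₀³ = m_e⁴e¹⁰/((4πε₀)⁵ℏ⁸) = 2.929 × 10^13 J/m³
ratio = 4.632 × 10^113 / 2.929 × 10^13 = 1.581 × 10^100

1.581 × 10^100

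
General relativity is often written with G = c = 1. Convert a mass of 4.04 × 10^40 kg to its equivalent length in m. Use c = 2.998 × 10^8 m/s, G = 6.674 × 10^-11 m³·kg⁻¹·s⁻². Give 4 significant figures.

3.000 × 10^13 m

In G = c = 1 units mass has dimensions of length; the conversion factor is G/c².
4.04 × 10^40 kg × (G/c²) = 3.000 × 10^13 m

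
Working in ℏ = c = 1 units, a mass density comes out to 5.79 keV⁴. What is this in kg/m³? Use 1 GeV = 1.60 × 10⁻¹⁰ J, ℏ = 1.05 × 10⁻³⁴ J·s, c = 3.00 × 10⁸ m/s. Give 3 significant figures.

1.35 × 10⁻³ kg/m³

Mass density is [E]/(c²[L]³) = [E]⁴/(ℏ³c⁵).
1 GeV⁴ → 1/(ℏ³c⁵) × (1 GeV in J)⁴ = 2.33 × 10²⁰ kg/m³.
Convert the energy scale: 5.79 keV⁴ = 5.79 × 10⁻²⁴ GeV⁴.
Result: 5.79 × 10⁻²⁴ × 2.33 × 10²⁰ = 1.35 × 10⁻³ kg/m³.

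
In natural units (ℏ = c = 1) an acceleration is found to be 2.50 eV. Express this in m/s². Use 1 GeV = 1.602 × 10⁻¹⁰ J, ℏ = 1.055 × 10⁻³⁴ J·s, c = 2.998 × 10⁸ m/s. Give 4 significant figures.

1.138 × 10²⁴ m/s²

Acceleration is [L]/[T]² = c·[E]/ℏ.
1 GeV → c/ℏ × (1 GeV in J) = 4.552 × 10³² m/s².
Convert the energy scale: 2.50 eV = 2.50 × 10⁻⁹ GeV.
Result: 2.50 × 10⁻⁹ × 4.552 × 10³² = 1.138 × 10²⁴ m/s².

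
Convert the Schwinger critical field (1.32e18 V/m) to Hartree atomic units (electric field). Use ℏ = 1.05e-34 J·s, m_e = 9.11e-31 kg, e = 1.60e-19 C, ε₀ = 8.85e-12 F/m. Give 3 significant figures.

atomic unit of electric field: E_au = E_h/(e a₀) = m_e²e⁵/((4πε₀)³ℏ⁴) = 5.20e11 V/m.
1.32e18 / 5.20e11 = 2.54e6

2.54e6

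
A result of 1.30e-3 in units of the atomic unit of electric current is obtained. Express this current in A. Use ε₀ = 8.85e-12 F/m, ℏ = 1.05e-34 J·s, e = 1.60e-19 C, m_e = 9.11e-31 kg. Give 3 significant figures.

8.67e-6 A

One atomic unit of electric current: I_au = e E_h/ℏ = m_e e⁵/((4πε₀)²ℏ³) = 6.67e-3 A.
1.30e-3 × 6.67e-3 A = 8.67e-6 A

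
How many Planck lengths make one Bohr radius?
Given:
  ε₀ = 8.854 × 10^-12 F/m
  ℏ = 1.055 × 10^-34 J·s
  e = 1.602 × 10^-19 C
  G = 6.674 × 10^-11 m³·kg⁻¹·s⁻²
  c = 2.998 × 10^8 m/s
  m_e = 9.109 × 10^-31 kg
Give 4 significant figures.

Bohr radius: a₀ = 4πε₀ℏ²/(m_e e²) = 5.297 × 10^-11 m
Planck length: ℓ_P = √(ℏG/c³) = 1.616 × 10^-35 m
ratio = 5.297 × 10^-11 / 1.616 × 10^-35 = 3.277 × 10^24

3.277 × 10^24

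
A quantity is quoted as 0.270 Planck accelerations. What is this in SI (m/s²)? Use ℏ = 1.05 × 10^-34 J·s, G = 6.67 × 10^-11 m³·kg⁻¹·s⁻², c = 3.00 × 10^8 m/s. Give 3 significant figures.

One Planck acceleration: a_P = √(c⁷/(ℏG)) = 5.59 × 10^51 m/s².
0.270 × 5.59 × 10^51 m/s² = 1.51 × 10^51 m/s²

1.51 × 10^51 m/s²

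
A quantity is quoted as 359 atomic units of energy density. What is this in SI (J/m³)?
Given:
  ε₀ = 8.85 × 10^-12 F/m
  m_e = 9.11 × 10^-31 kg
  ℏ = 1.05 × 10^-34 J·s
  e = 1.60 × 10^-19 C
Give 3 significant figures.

1.08 × 10^16 J/m³

One atomic unit of energy density: u_au = E_h/a₀³ = m_e⁴e¹⁰/((4πε₀)⁵ℏ⁸) = 3.01 × 10^13 J/m³.
359 × 3.01 × 10^13 J/m³ = 1.08 × 10^16 J/m³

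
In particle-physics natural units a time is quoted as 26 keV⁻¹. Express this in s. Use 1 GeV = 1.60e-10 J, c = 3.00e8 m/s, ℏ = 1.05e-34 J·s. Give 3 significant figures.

A time is [E]⁻¹ in ℏ=c=1; restore one factor of ℏ.
1 GeV⁻¹ → ℏ × (1 GeV in J)⁻¹ = 6.56e-25 s.
Convert the energy scale: 26 keV⁻¹ = 2.60e7 GeV⁻¹.
Result: 2.60e7 × 6.56e-25 = 1.71e-17 s.

1.71e-17 s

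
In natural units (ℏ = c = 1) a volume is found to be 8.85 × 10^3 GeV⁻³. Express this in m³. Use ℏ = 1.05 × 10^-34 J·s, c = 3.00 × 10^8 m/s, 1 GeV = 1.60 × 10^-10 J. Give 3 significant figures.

6.75 × 10^-44 m³

Volume is [L]³ = [E]⁻³·(ℏc)³.
1 GeV⁻³ → (ℏc)³ × (1 GeV in J)⁻³ = 7.63 × 10^-48 m³.
Result: 8.85 × 10^3 × 7.63 × 10^-48 = 6.75 × 10^-44 m³.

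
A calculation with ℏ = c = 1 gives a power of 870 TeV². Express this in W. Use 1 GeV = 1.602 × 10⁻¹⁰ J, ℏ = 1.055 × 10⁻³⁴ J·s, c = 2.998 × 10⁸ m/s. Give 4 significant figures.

Power is [E]/[T] = [E]²/ℏ.
1 GeV² → 1/ℏ × (1 GeV in J)² = 2.433 × 10¹⁴ W.
Convert the energy scale: 870 TeV² = 8.70 × 10⁸ GeV².
Result: 8.70 × 10⁸ × 2.433 × 10¹⁴ = 2.116 × 10²³ W.

2.116 × 10²³ W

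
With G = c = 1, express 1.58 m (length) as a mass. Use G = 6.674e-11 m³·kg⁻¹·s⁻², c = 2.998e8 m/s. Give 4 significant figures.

2.128e27 kg

Length → mass via c²/G.
1.58 m × (c²/G) = 2.128e27 kg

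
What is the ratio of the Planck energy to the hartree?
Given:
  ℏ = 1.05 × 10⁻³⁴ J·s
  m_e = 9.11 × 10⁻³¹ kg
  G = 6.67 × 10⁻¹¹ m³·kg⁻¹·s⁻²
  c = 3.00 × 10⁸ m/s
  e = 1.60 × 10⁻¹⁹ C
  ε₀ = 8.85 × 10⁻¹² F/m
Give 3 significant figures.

4.47 × 10²⁶

Planck energy: E_P = √(ℏc⁵/G) = 1.96 × 10⁹ J
hartree: E_h = m_e e⁴/(4πε₀ℏ)² = 4.38 × 10⁻¹⁸ J
ratio = 1.96 × 10⁹ / 4.38 × 10⁻¹⁸ = 4.47 × 10²⁶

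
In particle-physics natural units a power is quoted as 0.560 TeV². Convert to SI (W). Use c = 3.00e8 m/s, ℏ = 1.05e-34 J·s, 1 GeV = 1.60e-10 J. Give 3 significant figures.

1.37e20 W

Power is [E]/[T] = [E]²/ℏ.
1 GeV² → 1/ℏ × (1 GeV in J)² = 2.44e14 W.
Convert the energy scale: 0.560 TeV² = 5.60e5 GeV².
Result: 5.60e5 × 2.44e14 = 1.37e20 W.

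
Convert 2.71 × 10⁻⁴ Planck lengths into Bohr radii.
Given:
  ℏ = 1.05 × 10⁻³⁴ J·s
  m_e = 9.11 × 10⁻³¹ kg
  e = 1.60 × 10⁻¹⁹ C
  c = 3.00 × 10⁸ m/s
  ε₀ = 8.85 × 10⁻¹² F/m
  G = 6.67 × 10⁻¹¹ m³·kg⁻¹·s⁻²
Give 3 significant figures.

8.30 × 10⁻²⁹

Planck length: ℓ_P = √(ℏG/c³) = 1.61 × 10⁻³⁵ m
Bohr radius: a₀ = 4πε₀ℏ²/(m_e e²) = 5.26 × 10⁻¹¹ m
2.71 × 10⁻⁴ × 1.61 × 10⁻³⁵ / 5.26 × 10⁻¹¹ = 8.30 × 10⁻²⁹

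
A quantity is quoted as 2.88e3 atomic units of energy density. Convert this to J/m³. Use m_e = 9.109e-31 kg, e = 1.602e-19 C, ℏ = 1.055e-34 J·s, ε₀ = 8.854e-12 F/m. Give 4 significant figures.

One atomic unit of energy density: u_au = E_h/a₀³ = m_e⁴e¹⁰/((4πε₀)⁵ℏ⁸) = 2.929e13 J/m³.
2.88e3 × 2.929e13 J/m³ = 8.436e16 J/m³

8.436e16 J/m³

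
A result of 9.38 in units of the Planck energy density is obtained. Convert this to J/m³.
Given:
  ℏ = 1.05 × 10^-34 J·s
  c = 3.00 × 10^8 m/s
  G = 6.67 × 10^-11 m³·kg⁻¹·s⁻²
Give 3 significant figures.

One Planck energy density: u_P = c⁷/(ℏG²) = 4.68 × 10^113 J/m³.
9.38 × 4.68 × 10^113 J/m³ = 4.39 × 10^114 J/m³

4.39 × 10^114 J/m³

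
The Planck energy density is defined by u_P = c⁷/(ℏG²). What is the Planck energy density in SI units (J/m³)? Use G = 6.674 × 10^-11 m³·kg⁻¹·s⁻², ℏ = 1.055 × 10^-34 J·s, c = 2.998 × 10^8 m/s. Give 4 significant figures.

4.632 × 10^113 J/m³

u_P = c⁷/(ℏG²)
  = 2.177 × 10^59 / 4.699 × 10^-55
  = 4.632 × 10^113 J/m³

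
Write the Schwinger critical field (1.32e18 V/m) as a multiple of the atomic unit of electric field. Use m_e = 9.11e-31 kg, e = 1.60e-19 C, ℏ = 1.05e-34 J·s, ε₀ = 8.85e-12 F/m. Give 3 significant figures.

2.54e6

atomic unit of electric field: E_au = E_h/(e a₀) = m_e²e⁵/((4πε₀)³ℏ⁴) = 5.20e11 V/m.
1.32e18 / 5.20e11 = 2.54e6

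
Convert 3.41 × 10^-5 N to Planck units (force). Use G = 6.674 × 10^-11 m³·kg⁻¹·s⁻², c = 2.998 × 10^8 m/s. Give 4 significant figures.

2.817 × 10^-49

Planck force: F_P = c⁴/G = 1.210 × 10^44 N.
3.41 × 10^-5 / 1.210 × 10^44 = 2.817 × 10^-49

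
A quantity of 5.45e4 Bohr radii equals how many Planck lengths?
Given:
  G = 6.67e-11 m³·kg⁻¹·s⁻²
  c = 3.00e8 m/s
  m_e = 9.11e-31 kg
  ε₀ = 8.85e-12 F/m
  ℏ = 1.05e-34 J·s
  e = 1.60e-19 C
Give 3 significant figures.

Bohr radius: a₀ = 4πε₀ℏ²/(m_e e²) = 5.26e-11 m
Planck length: ℓ_P = √(ℏG/c³) = 1.61e-35 m
5.45e4 × 5.26e-11 / 1.61e-35 = 1.78e29

1.78e29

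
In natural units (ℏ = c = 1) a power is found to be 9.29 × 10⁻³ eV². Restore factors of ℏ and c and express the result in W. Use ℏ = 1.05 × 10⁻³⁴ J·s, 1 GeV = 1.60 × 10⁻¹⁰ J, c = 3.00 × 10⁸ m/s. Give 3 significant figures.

Power is [E]/[T] = [E]²/ℏ.
1 GeV² → 1/ℏ × (1 GeV in J)² = 2.44 × 10¹⁴ W.
Convert the energy scale: 9.29 × 10⁻³ eV² = 9.29 × 10⁻²¹ GeV².
Result: 9.29 × 10⁻²¹ × 2.44 × 10¹⁴ = 2.26 × 10⁻⁶ W.

2.26 × 10⁻⁶ W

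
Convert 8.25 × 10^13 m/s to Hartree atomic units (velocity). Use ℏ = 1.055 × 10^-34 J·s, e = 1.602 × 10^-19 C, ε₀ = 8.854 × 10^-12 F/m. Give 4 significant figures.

3.773 × 10^7

atomic unit of velocity: v_au = e²/(4πε₀ℏ) = 2.186 × 10^6 m/s.
8.25 × 10^13 / 2.186 × 10^6 = 3.773 × 10^7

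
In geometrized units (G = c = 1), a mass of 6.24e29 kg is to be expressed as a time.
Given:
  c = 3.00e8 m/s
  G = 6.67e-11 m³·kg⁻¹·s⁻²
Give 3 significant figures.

Mass → time via G/c³.
6.24e29 kg × (G/c³) = 1.54e-6 s

1.54e-6 s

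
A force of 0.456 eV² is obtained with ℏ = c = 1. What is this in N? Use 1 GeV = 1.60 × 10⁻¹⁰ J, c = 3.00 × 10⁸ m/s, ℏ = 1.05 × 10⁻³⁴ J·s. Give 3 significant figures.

3.71 × 10⁻¹³ N

Force is [E]/[L] = [E]²/(ℏc); restore (ℏc)⁻¹.
1 GeV² → 1/(ℏc) × (1 GeV in J)² = 8.13 × 10⁵ N.
Convert the energy scale: 0.456 eV² = 4.56 × 10⁻¹⁹ GeV².
Result: 4.56 × 10⁻¹⁹ × 8.13 × 10⁵ = 3.71 × 10⁻¹³ N.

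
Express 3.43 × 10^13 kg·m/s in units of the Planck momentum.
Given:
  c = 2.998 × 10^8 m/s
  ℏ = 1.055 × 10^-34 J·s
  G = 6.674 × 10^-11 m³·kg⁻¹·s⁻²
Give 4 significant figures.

5.255 × 10^12

Planck momentum: p_P = √(ℏc³/G) = 6.527 kg·m/s.
3.43 × 10^13 / 6.527 = 5.255 × 10^12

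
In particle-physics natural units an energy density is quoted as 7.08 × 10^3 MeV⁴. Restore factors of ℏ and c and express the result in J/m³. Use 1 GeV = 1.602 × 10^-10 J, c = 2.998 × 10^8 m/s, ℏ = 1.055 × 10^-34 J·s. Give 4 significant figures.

[E]/[L]³ = [E]⁴/(ℏc)³; restore (ℏc)⁻³.
1 GeV⁴ → 1/(ℏc)³ × (1 GeV in J)⁴ = 2.082 × 10^37 J/m³.
Convert the energy scale: 7.08 × 10^3 MeV⁴ = 7.08 × 10^-9 GeV⁴.
Result: 7.08 × 10^-9 × 2.082 × 10^37 = 1.474 × 10^29 J/m³.

1.474 × 10^29 J/m³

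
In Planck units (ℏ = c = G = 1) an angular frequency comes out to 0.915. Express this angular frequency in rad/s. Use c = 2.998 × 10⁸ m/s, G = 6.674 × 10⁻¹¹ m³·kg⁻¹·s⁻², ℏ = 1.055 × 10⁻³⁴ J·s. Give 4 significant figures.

One Planck angular frequency: ω_P = √(c⁵/(ℏG)) = 1.855 × 10⁴³ rad/s.
0.915 × 1.855 × 10⁴³ rad/s = 1.697 × 10⁴³ rad/s

1.697 × 10⁴³ rad/s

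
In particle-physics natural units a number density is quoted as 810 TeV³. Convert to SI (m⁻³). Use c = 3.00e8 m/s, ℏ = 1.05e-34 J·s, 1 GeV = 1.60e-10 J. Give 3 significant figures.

Number density is [L]⁻³ = [E]³/(ℏc)³.
1 GeV³ → 1/(ℏc)³ × (1 GeV in J)³ = 1.31e47 m⁻³.
Convert the energy scale: 810 TeV³ = 8.10e11 GeV³.
Result: 8.10e11 × 1.31e47 = 1.06e59 m⁻³.

1.06e59 m⁻³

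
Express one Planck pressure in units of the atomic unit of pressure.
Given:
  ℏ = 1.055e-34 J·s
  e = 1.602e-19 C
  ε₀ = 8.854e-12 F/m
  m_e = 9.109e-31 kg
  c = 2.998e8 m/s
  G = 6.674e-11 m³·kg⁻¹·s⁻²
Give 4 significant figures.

Planck pressure: p_P = c⁷/(ℏG²) = 4.632e113 Pa
atomic unit of pressure: P_au = E_h/a₀³ = m_e⁴e¹⁰/((4πε₀)⁵ℏ⁸) = 2.929e13 Pa
ratio = 4.632e113 / 2.929e13 = 1.581e100

1.581e100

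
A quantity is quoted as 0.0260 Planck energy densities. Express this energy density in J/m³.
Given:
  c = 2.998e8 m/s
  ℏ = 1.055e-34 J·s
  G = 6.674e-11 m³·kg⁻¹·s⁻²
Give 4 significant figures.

One Planck energy density: u_P = c⁷/(ℏG²) = 4.632e113 J/m³.
0.0260 × 4.632e113 J/m³ = 1.204e112 J/m³

1.204e112 J/m³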